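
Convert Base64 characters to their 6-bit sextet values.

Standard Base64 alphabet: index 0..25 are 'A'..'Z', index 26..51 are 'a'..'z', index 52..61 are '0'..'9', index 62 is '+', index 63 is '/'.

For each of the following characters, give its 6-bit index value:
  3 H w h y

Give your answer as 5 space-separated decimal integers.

Answer: 55 7 48 33 50

Derivation:
'3': 0..9 range, 52 + ord('3') − ord('0') = 55
'H': A..Z range, ord('H') − ord('A') = 7
'w': a..z range, 26 + ord('w') − ord('a') = 48
'h': a..z range, 26 + ord('h') − ord('a') = 33
'y': a..z range, 26 + ord('y') − ord('a') = 50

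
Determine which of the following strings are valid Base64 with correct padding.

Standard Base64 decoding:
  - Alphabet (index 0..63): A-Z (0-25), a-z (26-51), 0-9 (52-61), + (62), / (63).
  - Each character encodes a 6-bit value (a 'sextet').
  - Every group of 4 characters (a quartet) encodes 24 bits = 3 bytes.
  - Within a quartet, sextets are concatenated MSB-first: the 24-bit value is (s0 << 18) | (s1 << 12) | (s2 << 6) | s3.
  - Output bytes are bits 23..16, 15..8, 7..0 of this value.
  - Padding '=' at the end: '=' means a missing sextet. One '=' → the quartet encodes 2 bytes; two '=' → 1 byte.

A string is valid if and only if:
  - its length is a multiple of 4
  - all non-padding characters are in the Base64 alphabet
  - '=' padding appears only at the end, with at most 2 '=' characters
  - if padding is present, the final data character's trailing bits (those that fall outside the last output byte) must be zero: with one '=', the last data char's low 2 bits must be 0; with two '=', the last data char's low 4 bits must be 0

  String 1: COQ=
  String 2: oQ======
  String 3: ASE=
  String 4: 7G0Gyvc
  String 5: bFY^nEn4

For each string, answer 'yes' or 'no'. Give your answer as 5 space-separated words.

String 1: 'COQ=' → valid
String 2: 'oQ======' → invalid (6 pad chars (max 2))
String 3: 'ASE=' → valid
String 4: '7G0Gyvc' → invalid (len=7 not mult of 4)
String 5: 'bFY^nEn4' → invalid (bad char(s): ['^'])

Answer: yes no yes no no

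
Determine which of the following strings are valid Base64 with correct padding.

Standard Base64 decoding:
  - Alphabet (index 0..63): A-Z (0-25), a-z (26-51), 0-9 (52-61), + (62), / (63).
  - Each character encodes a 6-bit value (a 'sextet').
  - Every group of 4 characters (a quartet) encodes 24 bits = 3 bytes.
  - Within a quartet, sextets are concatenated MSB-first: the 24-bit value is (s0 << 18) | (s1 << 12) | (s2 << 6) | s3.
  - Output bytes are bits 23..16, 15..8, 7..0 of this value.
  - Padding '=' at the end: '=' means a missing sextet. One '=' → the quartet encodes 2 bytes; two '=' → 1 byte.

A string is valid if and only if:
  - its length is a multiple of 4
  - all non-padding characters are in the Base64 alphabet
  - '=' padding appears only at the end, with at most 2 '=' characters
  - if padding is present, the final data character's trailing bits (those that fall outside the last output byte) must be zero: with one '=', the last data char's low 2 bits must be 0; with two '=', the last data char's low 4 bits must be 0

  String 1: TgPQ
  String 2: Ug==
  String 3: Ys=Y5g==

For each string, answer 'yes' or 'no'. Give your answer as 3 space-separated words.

Answer: yes yes no

Derivation:
String 1: 'TgPQ' → valid
String 2: 'Ug==' → valid
String 3: 'Ys=Y5g==' → invalid (bad char(s): ['=']; '=' in middle)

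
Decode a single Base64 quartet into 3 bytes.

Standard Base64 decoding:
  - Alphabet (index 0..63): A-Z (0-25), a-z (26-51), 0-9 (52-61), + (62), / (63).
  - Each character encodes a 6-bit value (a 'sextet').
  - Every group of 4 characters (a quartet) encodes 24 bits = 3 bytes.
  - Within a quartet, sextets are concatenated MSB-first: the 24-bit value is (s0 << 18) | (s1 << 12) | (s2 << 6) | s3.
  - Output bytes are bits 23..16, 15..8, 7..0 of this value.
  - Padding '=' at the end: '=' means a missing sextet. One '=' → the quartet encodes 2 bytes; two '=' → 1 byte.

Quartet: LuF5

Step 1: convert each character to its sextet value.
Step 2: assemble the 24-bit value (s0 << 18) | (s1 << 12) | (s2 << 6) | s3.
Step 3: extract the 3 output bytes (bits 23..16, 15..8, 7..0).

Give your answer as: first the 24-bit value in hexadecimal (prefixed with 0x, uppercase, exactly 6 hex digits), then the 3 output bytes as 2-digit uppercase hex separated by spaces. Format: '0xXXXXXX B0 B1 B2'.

Answer: 0x2EE179 2E E1 79

Derivation:
Sextets: L=11, u=46, F=5, 5=57
24-bit: (11<<18) | (46<<12) | (5<<6) | 57
      = 0x2C0000 | 0x02E000 | 0x000140 | 0x000039
      = 0x2EE179
Bytes: (v>>16)&0xFF=2E, (v>>8)&0xFF=E1, v&0xFF=79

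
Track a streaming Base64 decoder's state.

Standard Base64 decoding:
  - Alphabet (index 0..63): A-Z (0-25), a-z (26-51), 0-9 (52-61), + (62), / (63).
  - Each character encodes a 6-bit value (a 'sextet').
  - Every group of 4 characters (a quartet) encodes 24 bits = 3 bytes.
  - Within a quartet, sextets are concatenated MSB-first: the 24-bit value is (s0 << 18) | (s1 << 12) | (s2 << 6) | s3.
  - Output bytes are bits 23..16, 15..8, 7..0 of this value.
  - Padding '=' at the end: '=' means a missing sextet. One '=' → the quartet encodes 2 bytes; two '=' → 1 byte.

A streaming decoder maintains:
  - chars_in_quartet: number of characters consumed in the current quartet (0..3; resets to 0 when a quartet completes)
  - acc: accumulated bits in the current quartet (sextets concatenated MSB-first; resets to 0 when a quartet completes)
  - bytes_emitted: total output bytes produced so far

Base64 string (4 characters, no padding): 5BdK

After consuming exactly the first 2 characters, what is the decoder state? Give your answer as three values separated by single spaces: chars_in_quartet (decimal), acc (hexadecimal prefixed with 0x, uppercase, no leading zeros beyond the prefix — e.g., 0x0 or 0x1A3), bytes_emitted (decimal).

After char 0 ('5'=57): chars_in_quartet=1 acc=0x39 bytes_emitted=0
After char 1 ('B'=1): chars_in_quartet=2 acc=0xE41 bytes_emitted=0

Answer: 2 0xE41 0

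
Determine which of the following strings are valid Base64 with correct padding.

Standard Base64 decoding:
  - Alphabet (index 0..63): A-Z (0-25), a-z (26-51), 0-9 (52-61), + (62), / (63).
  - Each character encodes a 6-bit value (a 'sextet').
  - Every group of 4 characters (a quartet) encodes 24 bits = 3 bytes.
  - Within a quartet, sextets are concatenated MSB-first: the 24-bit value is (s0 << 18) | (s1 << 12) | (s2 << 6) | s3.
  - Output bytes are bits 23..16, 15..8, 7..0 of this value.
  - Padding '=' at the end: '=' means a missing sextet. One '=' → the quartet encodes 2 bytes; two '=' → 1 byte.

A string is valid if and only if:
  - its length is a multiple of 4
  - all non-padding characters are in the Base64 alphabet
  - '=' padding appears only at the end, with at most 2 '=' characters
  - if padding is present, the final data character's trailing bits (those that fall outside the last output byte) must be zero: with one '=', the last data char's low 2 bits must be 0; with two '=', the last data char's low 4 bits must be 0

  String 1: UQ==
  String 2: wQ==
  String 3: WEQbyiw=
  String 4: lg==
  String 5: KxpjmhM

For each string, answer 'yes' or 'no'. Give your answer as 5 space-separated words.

Answer: yes yes yes yes no

Derivation:
String 1: 'UQ==' → valid
String 2: 'wQ==' → valid
String 3: 'WEQbyiw=' → valid
String 4: 'lg==' → valid
String 5: 'KxpjmhM' → invalid (len=7 not mult of 4)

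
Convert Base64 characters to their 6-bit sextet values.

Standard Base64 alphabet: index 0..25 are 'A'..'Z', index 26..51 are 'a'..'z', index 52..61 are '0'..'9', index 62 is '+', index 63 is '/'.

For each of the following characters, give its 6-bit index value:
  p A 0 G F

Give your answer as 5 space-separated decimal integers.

Answer: 41 0 52 6 5

Derivation:
'p': a..z range, 26 + ord('p') − ord('a') = 41
'A': A..Z range, ord('A') − ord('A') = 0
'0': 0..9 range, 52 + ord('0') − ord('0') = 52
'G': A..Z range, ord('G') − ord('A') = 6
'F': A..Z range, ord('F') − ord('A') = 5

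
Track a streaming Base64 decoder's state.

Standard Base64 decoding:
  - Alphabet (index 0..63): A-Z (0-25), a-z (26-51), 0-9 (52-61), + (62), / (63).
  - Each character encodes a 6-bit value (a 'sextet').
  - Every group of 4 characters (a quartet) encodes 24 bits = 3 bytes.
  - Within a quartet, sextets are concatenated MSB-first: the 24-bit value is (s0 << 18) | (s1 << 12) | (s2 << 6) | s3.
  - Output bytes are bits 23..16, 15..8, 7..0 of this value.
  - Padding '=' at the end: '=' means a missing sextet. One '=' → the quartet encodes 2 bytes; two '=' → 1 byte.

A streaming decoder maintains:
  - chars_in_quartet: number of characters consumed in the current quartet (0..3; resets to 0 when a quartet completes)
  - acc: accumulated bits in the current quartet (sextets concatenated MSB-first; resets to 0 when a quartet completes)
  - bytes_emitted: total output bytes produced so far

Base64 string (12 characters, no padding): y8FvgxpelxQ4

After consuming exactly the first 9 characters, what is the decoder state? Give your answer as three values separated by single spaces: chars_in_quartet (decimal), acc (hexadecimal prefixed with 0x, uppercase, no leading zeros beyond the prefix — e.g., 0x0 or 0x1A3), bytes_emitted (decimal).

After char 0 ('y'=50): chars_in_quartet=1 acc=0x32 bytes_emitted=0
After char 1 ('8'=60): chars_in_quartet=2 acc=0xCBC bytes_emitted=0
After char 2 ('F'=5): chars_in_quartet=3 acc=0x32F05 bytes_emitted=0
After char 3 ('v'=47): chars_in_quartet=4 acc=0xCBC16F -> emit CB C1 6F, reset; bytes_emitted=3
After char 4 ('g'=32): chars_in_quartet=1 acc=0x20 bytes_emitted=3
After char 5 ('x'=49): chars_in_quartet=2 acc=0x831 bytes_emitted=3
After char 6 ('p'=41): chars_in_quartet=3 acc=0x20C69 bytes_emitted=3
After char 7 ('e'=30): chars_in_quartet=4 acc=0x831A5E -> emit 83 1A 5E, reset; bytes_emitted=6
After char 8 ('l'=37): chars_in_quartet=1 acc=0x25 bytes_emitted=6

Answer: 1 0x25 6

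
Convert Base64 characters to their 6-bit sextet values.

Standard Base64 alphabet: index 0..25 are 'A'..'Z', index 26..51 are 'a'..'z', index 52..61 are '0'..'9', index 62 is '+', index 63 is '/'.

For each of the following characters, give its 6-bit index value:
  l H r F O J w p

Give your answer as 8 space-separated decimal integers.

Answer: 37 7 43 5 14 9 48 41

Derivation:
'l': a..z range, 26 + ord('l') − ord('a') = 37
'H': A..Z range, ord('H') − ord('A') = 7
'r': a..z range, 26 + ord('r') − ord('a') = 43
'F': A..Z range, ord('F') − ord('A') = 5
'O': A..Z range, ord('O') − ord('A') = 14
'J': A..Z range, ord('J') − ord('A') = 9
'w': a..z range, 26 + ord('w') − ord('a') = 48
'p': a..z range, 26 + ord('p') − ord('a') = 41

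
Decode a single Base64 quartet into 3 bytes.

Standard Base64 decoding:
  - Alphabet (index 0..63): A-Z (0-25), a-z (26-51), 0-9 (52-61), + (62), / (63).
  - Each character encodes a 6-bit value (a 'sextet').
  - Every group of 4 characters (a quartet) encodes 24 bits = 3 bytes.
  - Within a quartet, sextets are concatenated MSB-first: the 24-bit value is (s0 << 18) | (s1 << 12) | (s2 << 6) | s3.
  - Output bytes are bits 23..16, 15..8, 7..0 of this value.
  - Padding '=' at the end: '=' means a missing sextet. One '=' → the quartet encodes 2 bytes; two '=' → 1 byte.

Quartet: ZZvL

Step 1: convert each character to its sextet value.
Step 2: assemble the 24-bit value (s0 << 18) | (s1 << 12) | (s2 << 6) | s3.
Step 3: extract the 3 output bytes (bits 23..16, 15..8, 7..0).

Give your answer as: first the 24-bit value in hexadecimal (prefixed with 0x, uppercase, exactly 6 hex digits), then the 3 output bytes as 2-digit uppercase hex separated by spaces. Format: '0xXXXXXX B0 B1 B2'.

Answer: 0x659BCB 65 9B CB

Derivation:
Sextets: Z=25, Z=25, v=47, L=11
24-bit: (25<<18) | (25<<12) | (47<<6) | 11
      = 0x640000 | 0x019000 | 0x000BC0 | 0x00000B
      = 0x659BCB
Bytes: (v>>16)&0xFF=65, (v>>8)&0xFF=9B, v&0xFF=CB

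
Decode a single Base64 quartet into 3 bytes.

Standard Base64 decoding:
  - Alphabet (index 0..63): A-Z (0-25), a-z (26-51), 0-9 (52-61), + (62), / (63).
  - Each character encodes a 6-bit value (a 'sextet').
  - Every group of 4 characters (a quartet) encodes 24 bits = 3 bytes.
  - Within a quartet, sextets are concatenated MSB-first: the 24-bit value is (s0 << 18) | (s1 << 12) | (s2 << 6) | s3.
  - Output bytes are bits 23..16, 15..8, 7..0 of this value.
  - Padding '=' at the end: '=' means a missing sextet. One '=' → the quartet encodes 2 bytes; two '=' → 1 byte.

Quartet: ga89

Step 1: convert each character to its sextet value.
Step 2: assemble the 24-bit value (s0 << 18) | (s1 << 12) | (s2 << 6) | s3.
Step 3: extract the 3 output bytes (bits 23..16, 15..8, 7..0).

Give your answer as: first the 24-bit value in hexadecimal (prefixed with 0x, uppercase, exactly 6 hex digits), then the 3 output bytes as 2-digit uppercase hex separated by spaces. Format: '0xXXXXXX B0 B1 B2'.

Sextets: g=32, a=26, 8=60, 9=61
24-bit: (32<<18) | (26<<12) | (60<<6) | 61
      = 0x800000 | 0x01A000 | 0x000F00 | 0x00003D
      = 0x81AF3D
Bytes: (v>>16)&0xFF=81, (v>>8)&0xFF=AF, v&0xFF=3D

Answer: 0x81AF3D 81 AF 3D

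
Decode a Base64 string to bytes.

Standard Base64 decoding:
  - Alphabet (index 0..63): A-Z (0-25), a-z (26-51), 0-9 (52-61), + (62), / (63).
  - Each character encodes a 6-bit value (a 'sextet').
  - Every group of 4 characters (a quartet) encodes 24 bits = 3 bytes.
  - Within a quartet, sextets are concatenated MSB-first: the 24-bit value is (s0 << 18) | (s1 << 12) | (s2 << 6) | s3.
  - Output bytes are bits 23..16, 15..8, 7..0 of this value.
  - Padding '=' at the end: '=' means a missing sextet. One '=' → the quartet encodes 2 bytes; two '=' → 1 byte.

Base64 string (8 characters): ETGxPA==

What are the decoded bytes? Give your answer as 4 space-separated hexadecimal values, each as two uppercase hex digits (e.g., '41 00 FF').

Answer: 11 31 B1 3C

Derivation:
After char 0 ('E'=4): chars_in_quartet=1 acc=0x4 bytes_emitted=0
After char 1 ('T'=19): chars_in_quartet=2 acc=0x113 bytes_emitted=0
After char 2 ('G'=6): chars_in_quartet=3 acc=0x44C6 bytes_emitted=0
After char 3 ('x'=49): chars_in_quartet=4 acc=0x1131B1 -> emit 11 31 B1, reset; bytes_emitted=3
After char 4 ('P'=15): chars_in_quartet=1 acc=0xF bytes_emitted=3
After char 5 ('A'=0): chars_in_quartet=2 acc=0x3C0 bytes_emitted=3
Padding '==': partial quartet acc=0x3C0 -> emit 3C; bytes_emitted=4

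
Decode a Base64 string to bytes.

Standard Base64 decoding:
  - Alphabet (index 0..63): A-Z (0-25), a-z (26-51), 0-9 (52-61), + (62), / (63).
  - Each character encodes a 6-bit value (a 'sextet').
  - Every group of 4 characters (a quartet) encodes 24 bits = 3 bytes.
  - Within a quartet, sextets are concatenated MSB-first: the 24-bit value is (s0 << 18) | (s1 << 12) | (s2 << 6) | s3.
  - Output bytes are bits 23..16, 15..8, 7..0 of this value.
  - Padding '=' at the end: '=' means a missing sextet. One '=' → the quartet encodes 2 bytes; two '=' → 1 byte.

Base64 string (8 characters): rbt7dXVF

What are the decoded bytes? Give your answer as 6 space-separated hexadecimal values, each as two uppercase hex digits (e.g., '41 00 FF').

After char 0 ('r'=43): chars_in_quartet=1 acc=0x2B bytes_emitted=0
After char 1 ('b'=27): chars_in_quartet=2 acc=0xADB bytes_emitted=0
After char 2 ('t'=45): chars_in_quartet=3 acc=0x2B6ED bytes_emitted=0
After char 3 ('7'=59): chars_in_quartet=4 acc=0xADBB7B -> emit AD BB 7B, reset; bytes_emitted=3
After char 4 ('d'=29): chars_in_quartet=1 acc=0x1D bytes_emitted=3
After char 5 ('X'=23): chars_in_quartet=2 acc=0x757 bytes_emitted=3
After char 6 ('V'=21): chars_in_quartet=3 acc=0x1D5D5 bytes_emitted=3
After char 7 ('F'=5): chars_in_quartet=4 acc=0x757545 -> emit 75 75 45, reset; bytes_emitted=6

Answer: AD BB 7B 75 75 45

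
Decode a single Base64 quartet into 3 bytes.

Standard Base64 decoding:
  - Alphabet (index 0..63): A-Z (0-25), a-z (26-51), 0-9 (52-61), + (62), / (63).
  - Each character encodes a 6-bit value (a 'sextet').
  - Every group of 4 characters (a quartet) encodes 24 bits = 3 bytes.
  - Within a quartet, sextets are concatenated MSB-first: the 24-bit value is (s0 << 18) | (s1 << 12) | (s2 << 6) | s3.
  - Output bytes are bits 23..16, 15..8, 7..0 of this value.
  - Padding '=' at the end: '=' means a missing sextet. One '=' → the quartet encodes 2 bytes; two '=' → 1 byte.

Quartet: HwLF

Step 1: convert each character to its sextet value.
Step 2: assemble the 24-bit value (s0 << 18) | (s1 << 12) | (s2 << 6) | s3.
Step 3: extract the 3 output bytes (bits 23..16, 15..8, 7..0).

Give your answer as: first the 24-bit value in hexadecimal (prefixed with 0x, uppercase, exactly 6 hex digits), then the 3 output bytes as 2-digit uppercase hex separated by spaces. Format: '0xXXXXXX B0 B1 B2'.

Answer: 0x1F02C5 1F 02 C5

Derivation:
Sextets: H=7, w=48, L=11, F=5
24-bit: (7<<18) | (48<<12) | (11<<6) | 5
      = 0x1C0000 | 0x030000 | 0x0002C0 | 0x000005
      = 0x1F02C5
Bytes: (v>>16)&0xFF=1F, (v>>8)&0xFF=02, v&0xFF=C5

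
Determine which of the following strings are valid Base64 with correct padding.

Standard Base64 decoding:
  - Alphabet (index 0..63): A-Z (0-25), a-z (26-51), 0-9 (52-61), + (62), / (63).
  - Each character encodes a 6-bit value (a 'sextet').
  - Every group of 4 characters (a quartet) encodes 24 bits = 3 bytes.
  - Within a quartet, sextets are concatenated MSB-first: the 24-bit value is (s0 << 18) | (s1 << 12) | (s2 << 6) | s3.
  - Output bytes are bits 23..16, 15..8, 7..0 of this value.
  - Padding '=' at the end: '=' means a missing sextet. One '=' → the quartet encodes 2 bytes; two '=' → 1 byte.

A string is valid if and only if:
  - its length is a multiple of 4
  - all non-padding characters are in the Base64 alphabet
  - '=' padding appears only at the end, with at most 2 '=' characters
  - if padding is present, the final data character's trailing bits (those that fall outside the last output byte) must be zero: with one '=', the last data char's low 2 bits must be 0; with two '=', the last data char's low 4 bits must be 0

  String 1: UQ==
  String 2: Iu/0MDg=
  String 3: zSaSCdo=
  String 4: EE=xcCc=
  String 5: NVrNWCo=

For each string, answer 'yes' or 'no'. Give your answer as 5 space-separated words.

Answer: yes yes yes no yes

Derivation:
String 1: 'UQ==' → valid
String 2: 'Iu/0MDg=' → valid
String 3: 'zSaSCdo=' → valid
String 4: 'EE=xcCc=' → invalid (bad char(s): ['=']; '=' in middle)
String 5: 'NVrNWCo=' → valid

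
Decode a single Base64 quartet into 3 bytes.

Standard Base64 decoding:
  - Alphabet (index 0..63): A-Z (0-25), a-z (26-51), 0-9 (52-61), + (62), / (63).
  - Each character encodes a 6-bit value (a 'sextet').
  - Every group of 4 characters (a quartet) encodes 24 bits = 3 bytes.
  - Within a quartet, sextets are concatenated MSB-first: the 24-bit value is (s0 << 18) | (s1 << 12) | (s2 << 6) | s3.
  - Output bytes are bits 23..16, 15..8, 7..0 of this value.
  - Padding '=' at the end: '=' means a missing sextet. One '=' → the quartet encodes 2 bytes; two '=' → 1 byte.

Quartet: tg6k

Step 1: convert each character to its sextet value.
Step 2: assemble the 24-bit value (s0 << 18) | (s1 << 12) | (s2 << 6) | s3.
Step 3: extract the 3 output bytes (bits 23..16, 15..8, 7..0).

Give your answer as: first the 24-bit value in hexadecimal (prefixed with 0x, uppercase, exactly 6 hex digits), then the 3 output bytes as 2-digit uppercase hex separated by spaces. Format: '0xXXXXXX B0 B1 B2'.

Answer: 0xB60EA4 B6 0E A4

Derivation:
Sextets: t=45, g=32, 6=58, k=36
24-bit: (45<<18) | (32<<12) | (58<<6) | 36
      = 0xB40000 | 0x020000 | 0x000E80 | 0x000024
      = 0xB60EA4
Bytes: (v>>16)&0xFF=B6, (v>>8)&0xFF=0E, v&0xFF=A4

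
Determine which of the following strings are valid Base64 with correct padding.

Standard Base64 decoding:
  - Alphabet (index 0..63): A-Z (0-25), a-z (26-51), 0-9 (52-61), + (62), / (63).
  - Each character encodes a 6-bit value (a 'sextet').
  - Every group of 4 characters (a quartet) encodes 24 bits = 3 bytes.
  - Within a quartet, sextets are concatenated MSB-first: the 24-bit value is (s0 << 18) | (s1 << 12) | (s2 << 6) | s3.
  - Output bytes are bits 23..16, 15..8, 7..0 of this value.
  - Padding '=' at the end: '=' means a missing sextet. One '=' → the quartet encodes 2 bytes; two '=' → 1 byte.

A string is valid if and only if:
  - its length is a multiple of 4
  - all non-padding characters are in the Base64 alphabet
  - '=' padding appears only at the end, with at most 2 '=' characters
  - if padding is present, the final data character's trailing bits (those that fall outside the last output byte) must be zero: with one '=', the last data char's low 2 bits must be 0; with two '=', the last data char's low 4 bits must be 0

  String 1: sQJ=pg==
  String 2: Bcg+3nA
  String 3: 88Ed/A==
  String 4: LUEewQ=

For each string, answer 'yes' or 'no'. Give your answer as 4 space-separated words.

Answer: no no yes no

Derivation:
String 1: 'sQJ=pg==' → invalid (bad char(s): ['=']; '=' in middle)
String 2: 'Bcg+3nA' → invalid (len=7 not mult of 4)
String 3: '88Ed/A==' → valid
String 4: 'LUEewQ=' → invalid (len=7 not mult of 4)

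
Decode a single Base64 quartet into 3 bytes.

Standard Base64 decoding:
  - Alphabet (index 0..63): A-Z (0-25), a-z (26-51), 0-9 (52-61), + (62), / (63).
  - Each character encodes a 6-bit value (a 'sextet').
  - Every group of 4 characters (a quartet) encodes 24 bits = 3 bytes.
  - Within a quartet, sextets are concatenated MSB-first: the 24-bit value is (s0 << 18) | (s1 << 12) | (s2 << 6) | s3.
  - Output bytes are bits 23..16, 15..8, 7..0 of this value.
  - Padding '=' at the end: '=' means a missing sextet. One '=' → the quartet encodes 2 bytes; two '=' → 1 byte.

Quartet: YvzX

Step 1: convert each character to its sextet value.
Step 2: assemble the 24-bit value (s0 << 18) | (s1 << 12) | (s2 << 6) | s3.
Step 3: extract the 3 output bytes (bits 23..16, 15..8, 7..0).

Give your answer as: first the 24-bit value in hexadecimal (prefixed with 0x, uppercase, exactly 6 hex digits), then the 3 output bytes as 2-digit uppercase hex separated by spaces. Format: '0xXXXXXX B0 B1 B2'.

Answer: 0x62FCD7 62 FC D7

Derivation:
Sextets: Y=24, v=47, z=51, X=23
24-bit: (24<<18) | (47<<12) | (51<<6) | 23
      = 0x600000 | 0x02F000 | 0x000CC0 | 0x000017
      = 0x62FCD7
Bytes: (v>>16)&0xFF=62, (v>>8)&0xFF=FC, v&0xFF=D7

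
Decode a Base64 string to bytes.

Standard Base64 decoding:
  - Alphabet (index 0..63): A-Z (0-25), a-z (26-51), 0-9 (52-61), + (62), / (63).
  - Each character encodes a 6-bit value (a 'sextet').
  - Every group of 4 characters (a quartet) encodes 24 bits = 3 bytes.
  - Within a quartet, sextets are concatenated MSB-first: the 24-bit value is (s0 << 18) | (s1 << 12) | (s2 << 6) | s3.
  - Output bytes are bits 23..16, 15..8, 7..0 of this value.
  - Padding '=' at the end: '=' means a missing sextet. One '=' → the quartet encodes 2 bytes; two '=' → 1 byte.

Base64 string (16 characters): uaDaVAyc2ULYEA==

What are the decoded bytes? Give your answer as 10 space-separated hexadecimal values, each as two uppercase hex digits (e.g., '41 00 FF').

After char 0 ('u'=46): chars_in_quartet=1 acc=0x2E bytes_emitted=0
After char 1 ('a'=26): chars_in_quartet=2 acc=0xB9A bytes_emitted=0
After char 2 ('D'=3): chars_in_quartet=3 acc=0x2E683 bytes_emitted=0
After char 3 ('a'=26): chars_in_quartet=4 acc=0xB9A0DA -> emit B9 A0 DA, reset; bytes_emitted=3
After char 4 ('V'=21): chars_in_quartet=1 acc=0x15 bytes_emitted=3
After char 5 ('A'=0): chars_in_quartet=2 acc=0x540 bytes_emitted=3
After char 6 ('y'=50): chars_in_quartet=3 acc=0x15032 bytes_emitted=3
After char 7 ('c'=28): chars_in_quartet=4 acc=0x540C9C -> emit 54 0C 9C, reset; bytes_emitted=6
After char 8 ('2'=54): chars_in_quartet=1 acc=0x36 bytes_emitted=6
After char 9 ('U'=20): chars_in_quartet=2 acc=0xD94 bytes_emitted=6
After char 10 ('L'=11): chars_in_quartet=3 acc=0x3650B bytes_emitted=6
After char 11 ('Y'=24): chars_in_quartet=4 acc=0xD942D8 -> emit D9 42 D8, reset; bytes_emitted=9
After char 12 ('E'=4): chars_in_quartet=1 acc=0x4 bytes_emitted=9
After char 13 ('A'=0): chars_in_quartet=2 acc=0x100 bytes_emitted=9
Padding '==': partial quartet acc=0x100 -> emit 10; bytes_emitted=10

Answer: B9 A0 DA 54 0C 9C D9 42 D8 10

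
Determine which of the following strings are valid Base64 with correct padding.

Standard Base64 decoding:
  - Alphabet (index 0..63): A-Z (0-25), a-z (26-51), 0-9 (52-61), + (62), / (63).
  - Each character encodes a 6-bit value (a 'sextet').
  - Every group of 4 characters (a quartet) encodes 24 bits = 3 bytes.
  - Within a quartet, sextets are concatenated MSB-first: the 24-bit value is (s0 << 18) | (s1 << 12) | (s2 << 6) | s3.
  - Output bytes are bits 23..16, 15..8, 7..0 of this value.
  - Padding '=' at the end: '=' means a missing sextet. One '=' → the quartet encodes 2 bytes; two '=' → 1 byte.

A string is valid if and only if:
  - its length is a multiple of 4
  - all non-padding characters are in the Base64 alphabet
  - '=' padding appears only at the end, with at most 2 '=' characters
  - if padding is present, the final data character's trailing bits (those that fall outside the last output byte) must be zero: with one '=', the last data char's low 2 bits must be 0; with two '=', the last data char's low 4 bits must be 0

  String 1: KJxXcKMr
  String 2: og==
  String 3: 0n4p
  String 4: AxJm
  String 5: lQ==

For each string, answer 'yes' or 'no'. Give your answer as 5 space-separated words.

Answer: yes yes yes yes yes

Derivation:
String 1: 'KJxXcKMr' → valid
String 2: 'og==' → valid
String 3: '0n4p' → valid
String 4: 'AxJm' → valid
String 5: 'lQ==' → valid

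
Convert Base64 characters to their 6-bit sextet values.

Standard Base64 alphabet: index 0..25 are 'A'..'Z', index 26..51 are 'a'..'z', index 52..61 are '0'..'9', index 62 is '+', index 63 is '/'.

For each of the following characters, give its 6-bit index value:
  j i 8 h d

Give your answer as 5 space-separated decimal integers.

'j': a..z range, 26 + ord('j') − ord('a') = 35
'i': a..z range, 26 + ord('i') − ord('a') = 34
'8': 0..9 range, 52 + ord('8') − ord('0') = 60
'h': a..z range, 26 + ord('h') − ord('a') = 33
'd': a..z range, 26 + ord('d') − ord('a') = 29

Answer: 35 34 60 33 29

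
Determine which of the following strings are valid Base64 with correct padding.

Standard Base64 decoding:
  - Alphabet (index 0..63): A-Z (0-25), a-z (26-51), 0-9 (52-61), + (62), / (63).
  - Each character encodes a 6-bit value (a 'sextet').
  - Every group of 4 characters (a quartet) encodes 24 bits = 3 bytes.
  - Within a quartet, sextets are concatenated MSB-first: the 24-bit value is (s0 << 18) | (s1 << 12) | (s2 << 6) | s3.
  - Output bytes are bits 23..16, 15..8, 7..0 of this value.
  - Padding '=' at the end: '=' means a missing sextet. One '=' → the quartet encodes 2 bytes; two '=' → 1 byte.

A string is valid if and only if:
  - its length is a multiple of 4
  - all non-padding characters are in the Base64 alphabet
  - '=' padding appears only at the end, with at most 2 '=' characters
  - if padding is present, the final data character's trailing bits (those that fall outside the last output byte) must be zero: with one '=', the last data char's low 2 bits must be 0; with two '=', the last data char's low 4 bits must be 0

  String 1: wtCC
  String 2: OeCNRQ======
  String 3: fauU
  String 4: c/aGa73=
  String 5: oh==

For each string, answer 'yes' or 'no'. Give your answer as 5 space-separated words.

String 1: 'wtCC' → valid
String 2: 'OeCNRQ======' → invalid (6 pad chars (max 2))
String 3: 'fauU' → valid
String 4: 'c/aGa73=' → invalid (bad trailing bits)
String 5: 'oh==' → invalid (bad trailing bits)

Answer: yes no yes no no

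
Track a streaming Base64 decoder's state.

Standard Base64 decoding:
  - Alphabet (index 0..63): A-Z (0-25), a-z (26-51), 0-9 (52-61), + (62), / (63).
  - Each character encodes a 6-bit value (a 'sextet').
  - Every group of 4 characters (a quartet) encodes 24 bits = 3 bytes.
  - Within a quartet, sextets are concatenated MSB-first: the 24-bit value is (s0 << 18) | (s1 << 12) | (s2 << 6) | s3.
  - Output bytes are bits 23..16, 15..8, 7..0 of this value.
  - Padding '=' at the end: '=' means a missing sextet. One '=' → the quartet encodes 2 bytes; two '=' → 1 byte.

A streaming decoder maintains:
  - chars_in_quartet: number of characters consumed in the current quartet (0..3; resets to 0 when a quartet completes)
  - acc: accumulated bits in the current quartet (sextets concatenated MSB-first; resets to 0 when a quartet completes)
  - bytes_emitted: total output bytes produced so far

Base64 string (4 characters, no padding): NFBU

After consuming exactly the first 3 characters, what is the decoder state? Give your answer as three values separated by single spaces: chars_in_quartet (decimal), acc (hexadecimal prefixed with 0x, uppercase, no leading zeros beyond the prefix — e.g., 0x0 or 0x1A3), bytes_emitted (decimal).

Answer: 3 0xD141 0

Derivation:
After char 0 ('N'=13): chars_in_quartet=1 acc=0xD bytes_emitted=0
After char 1 ('F'=5): chars_in_quartet=2 acc=0x345 bytes_emitted=0
After char 2 ('B'=1): chars_in_quartet=3 acc=0xD141 bytes_emitted=0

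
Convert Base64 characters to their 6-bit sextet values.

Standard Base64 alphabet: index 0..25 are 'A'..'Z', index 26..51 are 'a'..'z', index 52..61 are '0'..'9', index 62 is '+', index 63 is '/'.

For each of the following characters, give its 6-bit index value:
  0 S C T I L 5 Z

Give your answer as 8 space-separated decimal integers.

Answer: 52 18 2 19 8 11 57 25

Derivation:
'0': 0..9 range, 52 + ord('0') − ord('0') = 52
'S': A..Z range, ord('S') − ord('A') = 18
'C': A..Z range, ord('C') − ord('A') = 2
'T': A..Z range, ord('T') − ord('A') = 19
'I': A..Z range, ord('I') − ord('A') = 8
'L': A..Z range, ord('L') − ord('A') = 11
'5': 0..9 range, 52 + ord('5') − ord('0') = 57
'Z': A..Z range, ord('Z') − ord('A') = 25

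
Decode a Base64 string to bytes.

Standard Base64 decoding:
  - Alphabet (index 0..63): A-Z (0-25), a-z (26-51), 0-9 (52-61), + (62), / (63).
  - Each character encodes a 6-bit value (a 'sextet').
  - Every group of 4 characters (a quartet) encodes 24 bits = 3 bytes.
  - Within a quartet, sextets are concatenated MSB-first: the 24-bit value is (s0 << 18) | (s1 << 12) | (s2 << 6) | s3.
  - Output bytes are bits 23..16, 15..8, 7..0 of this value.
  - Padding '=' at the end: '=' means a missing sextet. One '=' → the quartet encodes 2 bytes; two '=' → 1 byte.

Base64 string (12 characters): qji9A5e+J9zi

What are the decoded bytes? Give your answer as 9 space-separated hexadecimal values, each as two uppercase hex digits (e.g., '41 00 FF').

Answer: AA 38 BD 03 97 BE 27 DC E2

Derivation:
After char 0 ('q'=42): chars_in_quartet=1 acc=0x2A bytes_emitted=0
After char 1 ('j'=35): chars_in_quartet=2 acc=0xAA3 bytes_emitted=0
After char 2 ('i'=34): chars_in_quartet=3 acc=0x2A8E2 bytes_emitted=0
After char 3 ('9'=61): chars_in_quartet=4 acc=0xAA38BD -> emit AA 38 BD, reset; bytes_emitted=3
After char 4 ('A'=0): chars_in_quartet=1 acc=0x0 bytes_emitted=3
After char 5 ('5'=57): chars_in_quartet=2 acc=0x39 bytes_emitted=3
After char 6 ('e'=30): chars_in_quartet=3 acc=0xE5E bytes_emitted=3
After char 7 ('+'=62): chars_in_quartet=4 acc=0x397BE -> emit 03 97 BE, reset; bytes_emitted=6
After char 8 ('J'=9): chars_in_quartet=1 acc=0x9 bytes_emitted=6
After char 9 ('9'=61): chars_in_quartet=2 acc=0x27D bytes_emitted=6
After char 10 ('z'=51): chars_in_quartet=3 acc=0x9F73 bytes_emitted=6
After char 11 ('i'=34): chars_in_quartet=4 acc=0x27DCE2 -> emit 27 DC E2, reset; bytes_emitted=9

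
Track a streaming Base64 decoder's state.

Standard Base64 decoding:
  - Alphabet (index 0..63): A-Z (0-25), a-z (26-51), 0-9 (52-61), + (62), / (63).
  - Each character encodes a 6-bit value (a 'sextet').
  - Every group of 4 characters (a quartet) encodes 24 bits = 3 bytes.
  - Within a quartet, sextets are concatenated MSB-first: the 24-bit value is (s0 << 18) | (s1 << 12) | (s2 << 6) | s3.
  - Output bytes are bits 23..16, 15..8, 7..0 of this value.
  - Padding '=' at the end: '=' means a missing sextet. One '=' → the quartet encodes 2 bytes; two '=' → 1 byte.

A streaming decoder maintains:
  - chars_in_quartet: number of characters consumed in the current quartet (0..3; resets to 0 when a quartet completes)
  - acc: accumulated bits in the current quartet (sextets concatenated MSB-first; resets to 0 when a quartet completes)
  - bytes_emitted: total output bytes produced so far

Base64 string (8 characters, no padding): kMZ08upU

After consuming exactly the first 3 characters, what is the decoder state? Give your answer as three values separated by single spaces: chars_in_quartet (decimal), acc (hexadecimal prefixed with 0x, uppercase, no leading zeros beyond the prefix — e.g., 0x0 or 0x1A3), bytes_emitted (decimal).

Answer: 3 0x24319 0

Derivation:
After char 0 ('k'=36): chars_in_quartet=1 acc=0x24 bytes_emitted=0
After char 1 ('M'=12): chars_in_quartet=2 acc=0x90C bytes_emitted=0
After char 2 ('Z'=25): chars_in_quartet=3 acc=0x24319 bytes_emitted=0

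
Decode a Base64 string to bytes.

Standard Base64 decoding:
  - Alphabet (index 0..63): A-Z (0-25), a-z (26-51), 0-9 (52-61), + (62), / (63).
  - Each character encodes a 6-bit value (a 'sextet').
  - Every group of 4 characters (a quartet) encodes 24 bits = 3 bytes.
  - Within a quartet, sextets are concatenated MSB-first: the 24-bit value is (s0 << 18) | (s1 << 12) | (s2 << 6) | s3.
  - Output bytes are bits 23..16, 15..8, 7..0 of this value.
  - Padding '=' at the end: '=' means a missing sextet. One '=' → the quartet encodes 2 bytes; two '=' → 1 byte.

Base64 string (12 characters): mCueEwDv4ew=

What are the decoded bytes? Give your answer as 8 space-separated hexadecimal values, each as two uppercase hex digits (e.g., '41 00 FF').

After char 0 ('m'=38): chars_in_quartet=1 acc=0x26 bytes_emitted=0
After char 1 ('C'=2): chars_in_quartet=2 acc=0x982 bytes_emitted=0
After char 2 ('u'=46): chars_in_quartet=3 acc=0x260AE bytes_emitted=0
After char 3 ('e'=30): chars_in_quartet=4 acc=0x982B9E -> emit 98 2B 9E, reset; bytes_emitted=3
After char 4 ('E'=4): chars_in_quartet=1 acc=0x4 bytes_emitted=3
After char 5 ('w'=48): chars_in_quartet=2 acc=0x130 bytes_emitted=3
After char 6 ('D'=3): chars_in_quartet=3 acc=0x4C03 bytes_emitted=3
After char 7 ('v'=47): chars_in_quartet=4 acc=0x1300EF -> emit 13 00 EF, reset; bytes_emitted=6
After char 8 ('4'=56): chars_in_quartet=1 acc=0x38 bytes_emitted=6
After char 9 ('e'=30): chars_in_quartet=2 acc=0xE1E bytes_emitted=6
After char 10 ('w'=48): chars_in_quartet=3 acc=0x387B0 bytes_emitted=6
Padding '=': partial quartet acc=0x387B0 -> emit E1 EC; bytes_emitted=8

Answer: 98 2B 9E 13 00 EF E1 EC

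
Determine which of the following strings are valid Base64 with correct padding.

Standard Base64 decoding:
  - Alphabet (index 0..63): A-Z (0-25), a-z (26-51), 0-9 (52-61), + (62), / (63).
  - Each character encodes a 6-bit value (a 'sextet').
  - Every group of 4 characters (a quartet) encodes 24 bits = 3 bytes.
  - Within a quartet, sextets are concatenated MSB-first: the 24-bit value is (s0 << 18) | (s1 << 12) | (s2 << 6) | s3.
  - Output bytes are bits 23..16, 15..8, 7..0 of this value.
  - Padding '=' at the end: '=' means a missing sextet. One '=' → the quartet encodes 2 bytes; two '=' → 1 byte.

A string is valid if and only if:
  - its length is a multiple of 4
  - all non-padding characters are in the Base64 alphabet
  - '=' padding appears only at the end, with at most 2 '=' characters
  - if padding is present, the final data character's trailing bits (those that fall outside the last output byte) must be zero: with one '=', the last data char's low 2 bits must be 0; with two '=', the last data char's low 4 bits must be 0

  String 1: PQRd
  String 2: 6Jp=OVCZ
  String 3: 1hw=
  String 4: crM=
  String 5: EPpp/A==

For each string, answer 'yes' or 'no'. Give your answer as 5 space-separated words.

String 1: 'PQRd' → valid
String 2: '6Jp=OVCZ' → invalid (bad char(s): ['=']; '=' in middle)
String 3: '1hw=' → valid
String 4: 'crM=' → valid
String 5: 'EPpp/A==' → valid

Answer: yes no yes yes yes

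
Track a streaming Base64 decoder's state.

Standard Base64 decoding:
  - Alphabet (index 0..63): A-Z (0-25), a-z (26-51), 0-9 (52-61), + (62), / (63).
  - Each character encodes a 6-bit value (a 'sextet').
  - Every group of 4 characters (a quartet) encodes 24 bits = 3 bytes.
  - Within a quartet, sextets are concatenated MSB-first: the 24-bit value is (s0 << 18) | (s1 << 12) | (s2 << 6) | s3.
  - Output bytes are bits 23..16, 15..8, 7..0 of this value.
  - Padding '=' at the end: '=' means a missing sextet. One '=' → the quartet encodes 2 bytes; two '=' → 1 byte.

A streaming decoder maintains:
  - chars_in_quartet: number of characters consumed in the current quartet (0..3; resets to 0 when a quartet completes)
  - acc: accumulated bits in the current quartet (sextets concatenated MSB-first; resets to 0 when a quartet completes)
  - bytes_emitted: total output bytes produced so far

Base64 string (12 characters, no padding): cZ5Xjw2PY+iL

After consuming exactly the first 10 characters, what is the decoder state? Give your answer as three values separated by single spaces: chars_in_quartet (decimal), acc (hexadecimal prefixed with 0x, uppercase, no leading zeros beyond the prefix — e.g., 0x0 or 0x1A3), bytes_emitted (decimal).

After char 0 ('c'=28): chars_in_quartet=1 acc=0x1C bytes_emitted=0
After char 1 ('Z'=25): chars_in_quartet=2 acc=0x719 bytes_emitted=0
After char 2 ('5'=57): chars_in_quartet=3 acc=0x1C679 bytes_emitted=0
After char 3 ('X'=23): chars_in_quartet=4 acc=0x719E57 -> emit 71 9E 57, reset; bytes_emitted=3
After char 4 ('j'=35): chars_in_quartet=1 acc=0x23 bytes_emitted=3
After char 5 ('w'=48): chars_in_quartet=2 acc=0x8F0 bytes_emitted=3
After char 6 ('2'=54): chars_in_quartet=3 acc=0x23C36 bytes_emitted=3
After char 7 ('P'=15): chars_in_quartet=4 acc=0x8F0D8F -> emit 8F 0D 8F, reset; bytes_emitted=6
After char 8 ('Y'=24): chars_in_quartet=1 acc=0x18 bytes_emitted=6
After char 9 ('+'=62): chars_in_quartet=2 acc=0x63E bytes_emitted=6

Answer: 2 0x63E 6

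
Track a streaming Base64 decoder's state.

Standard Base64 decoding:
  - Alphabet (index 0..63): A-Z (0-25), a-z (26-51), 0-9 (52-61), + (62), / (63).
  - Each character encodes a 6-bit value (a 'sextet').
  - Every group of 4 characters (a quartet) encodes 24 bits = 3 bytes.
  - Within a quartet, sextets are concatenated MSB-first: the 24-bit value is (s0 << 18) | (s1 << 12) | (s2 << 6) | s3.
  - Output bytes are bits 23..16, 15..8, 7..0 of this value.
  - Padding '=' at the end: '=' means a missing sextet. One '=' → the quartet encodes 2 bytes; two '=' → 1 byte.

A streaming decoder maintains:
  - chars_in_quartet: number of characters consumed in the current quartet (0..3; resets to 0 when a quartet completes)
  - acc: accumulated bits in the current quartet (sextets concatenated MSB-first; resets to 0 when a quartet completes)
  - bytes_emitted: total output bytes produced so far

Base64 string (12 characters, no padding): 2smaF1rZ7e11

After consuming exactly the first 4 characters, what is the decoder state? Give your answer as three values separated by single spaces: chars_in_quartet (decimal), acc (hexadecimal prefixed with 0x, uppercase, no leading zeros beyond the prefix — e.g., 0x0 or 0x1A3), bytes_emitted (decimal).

Answer: 0 0x0 3

Derivation:
After char 0 ('2'=54): chars_in_quartet=1 acc=0x36 bytes_emitted=0
After char 1 ('s'=44): chars_in_quartet=2 acc=0xDAC bytes_emitted=0
After char 2 ('m'=38): chars_in_quartet=3 acc=0x36B26 bytes_emitted=0
After char 3 ('a'=26): chars_in_quartet=4 acc=0xDAC99A -> emit DA C9 9A, reset; bytes_emitted=3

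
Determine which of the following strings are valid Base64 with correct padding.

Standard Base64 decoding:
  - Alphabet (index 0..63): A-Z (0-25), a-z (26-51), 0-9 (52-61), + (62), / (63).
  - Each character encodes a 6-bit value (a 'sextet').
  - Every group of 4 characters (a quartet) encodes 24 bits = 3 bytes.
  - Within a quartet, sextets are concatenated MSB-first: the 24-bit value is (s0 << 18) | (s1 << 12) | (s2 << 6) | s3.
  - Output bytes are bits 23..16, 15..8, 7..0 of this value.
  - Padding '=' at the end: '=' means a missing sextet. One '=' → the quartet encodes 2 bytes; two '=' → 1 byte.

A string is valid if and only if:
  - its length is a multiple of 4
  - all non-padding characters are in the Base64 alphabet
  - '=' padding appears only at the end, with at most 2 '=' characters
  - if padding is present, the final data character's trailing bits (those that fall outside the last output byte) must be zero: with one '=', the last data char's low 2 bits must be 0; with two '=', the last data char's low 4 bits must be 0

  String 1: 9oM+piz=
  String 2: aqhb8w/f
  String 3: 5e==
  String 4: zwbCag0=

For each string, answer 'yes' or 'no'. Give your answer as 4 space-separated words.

Answer: no yes no yes

Derivation:
String 1: '9oM+piz=' → invalid (bad trailing bits)
String 2: 'aqhb8w/f' → valid
String 3: '5e==' → invalid (bad trailing bits)
String 4: 'zwbCag0=' → valid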